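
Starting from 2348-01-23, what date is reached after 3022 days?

May 2, 2356

+366 (one year; includes Feb 29, 2348) → Jan 23, 2349 (2656 left).
+365 (one year) → Jan 23, 2350 (2291 left).
+365 (one year) → Jan 23, 2351 (1926 left).
+365 (one year) → Jan 23, 2352 (1561 left).
+366 (one year; includes Feb 29, 2352) → Jan 23, 2353 (1195 left).
+365 (one year) → Jan 23, 2354 (830 left).
+365 (one year) → Jan 23, 2355 (465 left).
+365 (one year) → Jan 23, 2356 (100 left).
Jan has 31 days: +9 → Feb 1, 2356 (91 left).
Feb has 29 days: +29 → Mar 1, 2356 (62 left).
Mar has 31 days: +31 → Apr 1, 2356 (31 left).
Apr has 30 days: +30 → May 1, 2356 (1 left).
+1 → May 2, 2356.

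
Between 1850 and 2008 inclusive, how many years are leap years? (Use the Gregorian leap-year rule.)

39

Multiples of 4 in [1850,2008]: 40.
Of those, multiples of 100: 2 (not leap unless ÷400).
Multiples of 400: 1.
Leap years = 40 − 2 + 1 = 39.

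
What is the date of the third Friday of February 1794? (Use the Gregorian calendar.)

February 1, 1794 is a Saturday.
The first Friday is therefore February 7 (6 days later).
The third Friday is 7 + 2×7 = February 21.

February 21, 1794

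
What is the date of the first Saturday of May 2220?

May 1, 2220 is a Monday.
The first Saturday is therefore May 6 (5 days later).

May 6, 2220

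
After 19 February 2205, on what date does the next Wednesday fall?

Feb 19, 2205 is a Tuesday.
From Tuesday to the next Wednesday is 1 day.
Feb 19, 2205 + 1 = Feb 20, 2205.

February 20, 2205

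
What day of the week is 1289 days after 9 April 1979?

Tuesday

First find the weekday of Apr 9, 1979. Doomsday rule: the anchor day for the 1900s is Wednesday. For year 79: 79÷12 = 6 r 7, and 7÷4 = 1, so 6+7+1 = 14.
Wednesday + 14 ≡ Wednesday — that's 1979's doomsday.
In April the doomsday date is Apr 4.
Apr 9 is 5 days after Apr 4; 5 mod 7 = 5, so Wednesday + 5 = Monday.
1289 mod 7 = 1, so 1289 days after a Monday is Monday + 1 = Tuesday.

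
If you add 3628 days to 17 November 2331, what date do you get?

October 23, 2341

+366 (one year; includes Feb 29, 2332) → Nov 17, 2332 (3262 left).
+365 (one year) → Nov 17, 2333 (2897 left).
+365 (one year) → Nov 17, 2334 (2532 left).
+365 (one year) → Nov 17, 2335 (2167 left).
+366 (one year; includes Feb 29, 2336) → Nov 17, 2336 (1801 left).
+365 (one year) → Nov 17, 2337 (1436 left).
+365 (one year) → Nov 17, 2338 (1071 left).
+365 (one year) → Nov 17, 2339 (706 left).
+366 (one year; includes Feb 29, 2340) → Nov 17, 2340 (340 left).
Nov has 30 days: +14 → Dec 1, 2340 (326 left).
Dec has 31 days: +31 → Jan 1, 2341 (295 left).
Jan has 31 days: +31 → Feb 1, 2341 (264 left).
Feb has 28 days: +28 → Mar 1, 2341 (236 left).
Mar has 31 days: +31 → Apr 1, 2341 (205 left).
Apr has 30 days: +30 → May 1, 2341 (175 left).
May has 31 days: +31 → Jun 1, 2341 (144 left).
Jun has 30 days: +30 → Jul 1, 2341 (114 left).
Jul has 31 days: +31 → Aug 1, 2341 (83 left).
Aug has 31 days: +31 → Sep 1, 2341 (52 left).
Sep has 30 days: +30 → Oct 1, 2341 (22 left).
+22 → Oct 23, 2341.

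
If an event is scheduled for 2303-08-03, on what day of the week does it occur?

Monday

Doomsday rule: the anchor day for the 2300s is Wednesday. For year 03: 3÷12 = 0 r 3, and 3÷4 = 0, so 0+3+0 = 3.
Wednesday + 3 ≡ Saturday — that's 2303's doomsday.
In August the doomsday date is Aug 8.
Aug 3 is 5 days before Aug 8; 5 mod 7 = 5, so Saturday − 5 = Monday.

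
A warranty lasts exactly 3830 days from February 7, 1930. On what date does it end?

+365 (one year) → Feb 7, 1931 (3465 left).
+365 (one year) → Feb 7, 1932 (3100 left).
+366 (one year; includes Feb 29, 1932) → Feb 7, 1933 (2734 left).
+365 (one year) → Feb 7, 1934 (2369 left).
+365 (one year) → Feb 7, 1935 (2004 left).
+365 (one year) → Feb 7, 1936 (1639 left).
+366 (one year; includes Feb 29, 1936) → Feb 7, 1937 (1273 left).
+365 (one year) → Feb 7, 1938 (908 left).
+365 (one year) → Feb 7, 1939 (543 left).
+365 (one year) → Feb 7, 1940 (178 left).
Feb has 29 days: +23 → Mar 1, 1940 (155 left).
Mar has 31 days: +31 → Apr 1, 1940 (124 left).
Apr has 30 days: +30 → May 1, 1940 (94 left).
May has 31 days: +31 → Jun 1, 1940 (63 left).
Jun has 30 days: +30 → Jul 1, 1940 (33 left).
Jul has 31 days: +31 → Aug 1, 1940 (2 left).
+2 → Aug 3, 1940.

August 3, 1940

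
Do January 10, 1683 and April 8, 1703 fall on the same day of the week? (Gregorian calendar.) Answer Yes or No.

From Jan 10, 1683 to Apr 8, 1703 is 7392 days.
7392 mod 7 = 0, so they are the same weekday.
(Jan 10, 1683 is a Sunday; Apr 8, 1703 is a Sunday.)

Yes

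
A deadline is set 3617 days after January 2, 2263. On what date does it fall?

November 27, 2272

+365 (one year) → Jan 2, 2264 (3252 left).
+366 (one year; includes Feb 29, 2264) → Jan 2, 2265 (2886 left).
+365 (one year) → Jan 2, 2266 (2521 left).
+365 (one year) → Jan 2, 2267 (2156 left).
+365 (one year) → Jan 2, 2268 (1791 left).
+366 (one year; includes Feb 29, 2268) → Jan 2, 2269 (1425 left).
+365 (one year) → Jan 2, 2270 (1060 left).
+365 (one year) → Jan 2, 2271 (695 left).
+365 (one year) → Jan 2, 2272 (330 left).
Jan has 31 days: +30 → Feb 1, 2272 (300 left).
Feb has 29 days: +29 → Mar 1, 2272 (271 left).
Mar has 31 days: +31 → Apr 1, 2272 (240 left).
Apr has 30 days: +30 → May 1, 2272 (210 left).
May has 31 days: +31 → Jun 1, 2272 (179 left).
Jun has 30 days: +30 → Jul 1, 2272 (149 left).
Jul has 31 days: +31 → Aug 1, 2272 (118 left).
Aug has 31 days: +31 → Sep 1, 2272 (87 left).
Sep has 30 days: +30 → Oct 1, 2272 (57 left).
Oct has 31 days: +31 → Nov 1, 2272 (26 left).
+26 → Nov 27, 2272.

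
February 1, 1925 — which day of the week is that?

Sunday

January 1, 1925 is a Thursday.
Jan 1, 1925 → Feb 1, 1925: 31 days.
Total: 31 days.
31 mod 7 = 3, so Thursday + 3 = Sunday.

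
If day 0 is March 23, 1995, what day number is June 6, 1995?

Mar 23, 1995 → Apr 23, 1995: 31 days (March has 31).
Apr 23, 1995 → May 23, 1995: 30 days (April has 30).
May 23, 1995 → Jun 6, 1995: 14 days.
Total: 75 days.

75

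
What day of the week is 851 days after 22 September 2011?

First find the weekday of Sep 22, 2011. Doomsday rule: the anchor day for the 2000s is Tuesday. For year 11: 11÷12 = 0 r 11, and 11÷4 = 2, so 0+11+2 = 13.
Tuesday + 13 ≡ Monday — that's 2011's doomsday.
In September the doomsday date is Sep 5.
Sep 22 is 17 days after Sep 5; 17 mod 7 = 3, so Monday + 3 = Thursday.
851 mod 7 = 4, so 851 days after a Thursday is Thursday + 4 = Monday.

Monday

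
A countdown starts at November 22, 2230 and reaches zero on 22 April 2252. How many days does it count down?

7822

Nov 22, 2230 → Nov 22, 2231: 365 days.
Nov 22, 2231 → Nov 22, 2232: 366 days (Feb 29, 2232 is in that span).
Nov 22, 2232 → Nov 22, 2233: 365 days.
Nov 22, 2233 → Nov 22, 2234: 365 days.
Nov 22, 2234 → Nov 22, 2235: 365 days.
Nov 22, 2235 → Nov 22, 2236: 366 days (Feb 29, 2236 is in that span).
Nov 22, 2236 → Nov 22, 2237: 365 days.
Nov 22, 2237 → Nov 22, 2238: 365 days.
Nov 22, 2238 → Nov 22, 2239: 365 days.
Nov 22, 2239 → Nov 22, 2240: 366 days (Feb 29, 2240 is in that span).
Nov 22, 2240 → Nov 22, 2241: 365 days.
Nov 22, 2241 → Nov 22, 2242: 365 days.
Nov 22, 2242 → Nov 22, 2243: 365 days.
Nov 22, 2243 → Nov 22, 2244: 366 days (Feb 29, 2244 is in that span).
Nov 22, 2244 → Nov 22, 2245: 365 days.
Nov 22, 2245 → Nov 22, 2246: 365 days.
Nov 22, 2246 → Nov 22, 2247: 365 days.
Nov 22, 2247 → Nov 22, 2248: 366 days (Feb 29, 2248 is in that span).
Nov 22, 2248 → Nov 22, 2249: 365 days.
Nov 22, 2249 → Nov 22, 2250: 365 days.
Nov 22, 2250 → Nov 22, 2251: 365 days.
Nov 22, 2251 → Dec 22, 2251: 30 days (November has 30).
Dec 22, 2251 → Jan 22, 2252: 31 days (December has 31).
Jan 22, 2252 → Feb 22, 2252: 31 days (January has 31).
Feb 22, 2252 → Mar 22, 2252: 29 days (February has 29).
Mar 22, 2252 → Apr 22, 2252: 31 days.
Total: 7822 days.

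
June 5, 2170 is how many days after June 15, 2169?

355

Jun 15, 2169 → Jul 15, 2169: 30 days (June has 30).
Jul 15, 2169 → Aug 15, 2169: 31 days (July has 31).
Aug 15, 2169 → Sep 15, 2169: 31 days (August has 31).
Sep 15, 2169 → Oct 15, 2169: 30 days (September has 30).
Oct 15, 2169 → Nov 15, 2169: 31 days (October has 31).
Nov 15, 2169 → Dec 15, 2169: 30 days (November has 30).
Dec 15, 2169 → Jan 15, 2170: 31 days (December has 31).
Jan 15, 2170 → Feb 15, 2170: 31 days (January has 31).
Feb 15, 2170 → Mar 15, 2170: 28 days (February has 28).
Mar 15, 2170 → Apr 15, 2170: 31 days (March has 31).
Apr 15, 2170 → May 15, 2170: 30 days (April has 30).
May 15, 2170 → Jun 5, 2170: 21 days.
Total: 355 days.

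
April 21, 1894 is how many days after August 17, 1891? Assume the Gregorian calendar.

978

Aug 17, 1891 → Aug 17, 1892: 366 days (Feb 29, 1892 is in that span).
Aug 17, 1892 → Aug 17, 1893: 365 days.
Aug 17, 1893 → Sep 17, 1893: 31 days (August has 31).
Sep 17, 1893 → Oct 17, 1893: 30 days (September has 30).
Oct 17, 1893 → Nov 17, 1893: 31 days (October has 31).
Nov 17, 1893 → Dec 17, 1893: 30 days (November has 30).
Dec 17, 1893 → Jan 17, 1894: 31 days (December has 31).
Jan 17, 1894 → Feb 17, 1894: 31 days (January has 31).
Feb 17, 1894 → Mar 17, 1894: 28 days (February has 28).
Mar 17, 1894 → Apr 17, 1894: 31 days (March has 31).
Apr 17, 1894 → Apr 21, 1894: 4 days.
Total: 978 days.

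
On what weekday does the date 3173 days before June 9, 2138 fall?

First find the weekday of Jun 9, 2138. Doomsday rule: the anchor day for the 2100s is Sunday. For year 38: 38÷12 = 3 r 2, and 2÷4 = 0, so 3+2+0 = 5.
Sunday + 5 ≡ Friday — that's 2138's doomsday.
In June the doomsday date is Jun 6.
Jun 9 is 3 days after Jun 6; 3 mod 7 = 3, so Friday + 3 = Monday.
3173 mod 7 = 2, so 3173 days before a Monday is Monday − 2 = Saturday.

Saturday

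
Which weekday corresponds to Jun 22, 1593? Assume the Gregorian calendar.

Tuesday

Doomsday rule: the anchor day for the 1500s is Wednesday. For year 93: 93÷12 = 7 r 9, and 9÷4 = 2, so 7+9+2 = 18.
Wednesday + 18 ≡ Sunday — that's 1593's doomsday.
In June the doomsday date is Jun 6.
Jun 22 is 16 days after Jun 6; 16 mod 7 = 2, so Sunday + 2 = Tuesday.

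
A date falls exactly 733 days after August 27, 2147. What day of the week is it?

Friday

First find the weekday of Aug 27, 2147. Doomsday rule: the anchor day for the 2100s is Sunday. For year 47: 47÷12 = 3 r 11, and 11÷4 = 2, so 3+11+2 = 16.
Sunday + 16 ≡ Tuesday — that's 2147's doomsday.
In August the doomsday date is Aug 8.
Aug 27 is 19 days after Aug 8; 19 mod 7 = 5, so Tuesday + 5 = Sunday.
733 mod 7 = 5, so 733 days after a Sunday is Sunday + 5 = Friday.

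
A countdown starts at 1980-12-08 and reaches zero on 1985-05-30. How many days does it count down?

Dec 8, 1980 → Dec 8, 1981: 365 days.
Dec 8, 1981 → Dec 8, 1982: 365 days.
Dec 8, 1982 → Dec 8, 1983: 365 days.
Dec 8, 1983 → Dec 8, 1984: 366 days (Feb 29, 1984 is in that span).
Dec 8, 1984 → Jan 8, 1985: 31 days (December has 31).
Jan 8, 1985 → Feb 8, 1985: 31 days (January has 31).
Feb 8, 1985 → Mar 8, 1985: 28 days (February has 28).
Mar 8, 1985 → Apr 8, 1985: 31 days (March has 31).
Apr 8, 1985 → May 8, 1985: 30 days (April has 30).
May 8, 1985 → May 30, 1985: 22 days.
Total: 1634 days.

1634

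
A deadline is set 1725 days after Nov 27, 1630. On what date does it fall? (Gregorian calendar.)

+365 (one year) → Nov 27, 1631 (1360 left).
+366 (one year; includes Feb 29, 1632) → Nov 27, 1632 (994 left).
+365 (one year) → Nov 27, 1633 (629 left).
+365 (one year) → Nov 27, 1634 (264 left).
Nov has 30 days: +4 → Dec 1, 1634 (260 left).
Dec has 31 days: +31 → Jan 1, 1635 (229 left).
Jan has 31 days: +31 → Feb 1, 1635 (198 left).
Feb has 28 days: +28 → Mar 1, 1635 (170 left).
Mar has 31 days: +31 → Apr 1, 1635 (139 left).
Apr has 30 days: +30 → May 1, 1635 (109 left).
May has 31 days: +31 → Jun 1, 1635 (78 left).
Jun has 30 days: +30 → Jul 1, 1635 (48 left).
Jul has 31 days: +31 → Aug 1, 1635 (17 left).
+17 → Aug 18, 1635.

August 18, 1635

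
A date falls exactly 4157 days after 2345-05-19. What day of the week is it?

May 19, 2345 is a Saturday.
4157 mod 7 = 6, so 4157 days after a Saturday is Saturday + 6 = Friday.

Friday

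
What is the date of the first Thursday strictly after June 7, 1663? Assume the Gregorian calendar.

Jun 7, 1663 is a Thursday.
From Thursday to the next Thursday is 7 days.
Jun 7, 1663 + 7 = Jun 14, 1663.

June 14, 1663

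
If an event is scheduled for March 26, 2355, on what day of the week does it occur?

Saturday

Doomsday rule: the anchor day for the 2300s is Wednesday. For year 55: 55÷12 = 4 r 7, and 7÷4 = 1, so 4+7+1 = 12.
Wednesday + 12 ≡ Monday — that's 2355's doomsday.
In March the doomsday date is Mar 14.
Mar 26 is 12 days after Mar 14; 12 mod 7 = 5, so Monday + 5 = Saturday.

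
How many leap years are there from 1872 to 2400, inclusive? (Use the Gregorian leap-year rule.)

Multiples of 4 in [1872,2400]: 133.
Of those, multiples of 100: 6 (not leap unless ÷400).
Multiples of 400: 2.
Leap years = 133 − 6 + 2 = 129.

129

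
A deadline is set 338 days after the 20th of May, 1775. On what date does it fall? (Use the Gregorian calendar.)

April 22, 1776

May has 31 days: +12 → Jun 1, 1775 (326 left).
Jun has 30 days: +30 → Jul 1, 1775 (296 left).
Jul has 31 days: +31 → Aug 1, 1775 (265 left).
Aug has 31 days: +31 → Sep 1, 1775 (234 left).
Sep has 30 days: +30 → Oct 1, 1775 (204 left).
Oct has 31 days: +31 → Nov 1, 1775 (173 left).
Nov has 30 days: +30 → Dec 1, 1775 (143 left).
Dec has 31 days: +31 → Jan 1, 1776 (112 left).
Jan has 31 days: +31 → Feb 1, 1776 (81 left).
Feb has 29 days: +29 → Mar 1, 1776 (52 left).
Mar has 31 days: +31 → Apr 1, 1776 (21 left).
+21 → Apr 22, 1776.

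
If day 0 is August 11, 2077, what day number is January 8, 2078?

Aug 11, 2077 → Sep 11, 2077: 31 days (August has 31).
Sep 11, 2077 → Oct 11, 2077: 30 days (September has 30).
Oct 11, 2077 → Nov 11, 2077: 31 days (October has 31).
Nov 11, 2077 → Dec 11, 2077: 30 days (November has 30).
Dec 11, 2077 → Jan 8, 2078: 28 days.
Total: 150 days.

150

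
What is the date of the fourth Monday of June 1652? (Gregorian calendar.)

June 1, 1652 is a Saturday.
The first Monday is therefore June 3 (2 days later).
The fourth Monday is 3 + 3×7 = June 24.

June 24, 1652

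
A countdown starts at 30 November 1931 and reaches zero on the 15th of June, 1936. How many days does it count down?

1659

Nov 30, 1931 → Nov 30, 1932: 366 days (Feb 29, 1932 is in that span).
Nov 30, 1932 → Nov 30, 1933: 365 days.
Nov 30, 1933 → Nov 30, 1934: 365 days.
Nov 30, 1934 → Nov 30, 1935: 365 days.
Nov 30, 1935 → Dec 30, 1935: 30 days (November has 30).
Dec 30, 1935 → Jan 30, 1936: 31 days (December has 31).
Jan 30, 1936 → Feb 29, 1936: 30 days (January has 31).
Feb 29, 1936 → Mar 29, 1936: 29 days (February has 29).
Mar 29, 1936 → Apr 29, 1936: 31 days (March has 31).
Apr 29, 1936 → May 29, 1936: 30 days (April has 30).
May 29, 1936 → Jun 15, 1936: 17 days.
Total: 1659 days.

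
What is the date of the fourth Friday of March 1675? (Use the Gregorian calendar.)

March 1, 1675 is a Friday.
The first Friday is therefore March 1 (same day).
The fourth Friday is 1 + 3×7 = March 22.

March 22, 1675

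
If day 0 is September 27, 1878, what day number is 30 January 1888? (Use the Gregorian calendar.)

Sep 27, 1878 → Sep 27, 1879: 365 days.
Sep 27, 1879 → Sep 27, 1880: 366 days (Feb 29, 1880 is in that span).
Sep 27, 1880 → Sep 27, 1881: 365 days.
Sep 27, 1881 → Sep 27, 1882: 365 days.
Sep 27, 1882 → Sep 27, 1883: 365 days.
Sep 27, 1883 → Sep 27, 1884: 366 days (Feb 29, 1884 is in that span).
Sep 27, 1884 → Sep 27, 1885: 365 days.
Sep 27, 1885 → Sep 27, 1886: 365 days.
Sep 27, 1886 → Sep 27, 1887: 365 days.
Sep 27, 1887 → Oct 27, 1887: 30 days (September has 30).
Oct 27, 1887 → Nov 27, 1887: 31 days (October has 31).
Nov 27, 1887 → Dec 27, 1887: 30 days (November has 30).
Dec 27, 1887 → Jan 27, 1888: 31 days (December has 31).
Jan 27, 1888 → Jan 30, 1888: 3 days.
Total: 3412 days.

3412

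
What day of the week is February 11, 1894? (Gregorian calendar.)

Sunday

Doomsday rule: the anchor day for the 1800s is Friday. For year 94: 94÷12 = 7 r 10, and 10÷4 = 2, so 7+10+2 = 19.
Friday + 19 ≡ Wednesday — that's 1894's doomsday.
In February the doomsday date is Feb 28 (1894 is not a leap year).
Feb 11 is 17 days before Feb 28; 17 mod 7 = 3, so Wednesday − 3 = Sunday.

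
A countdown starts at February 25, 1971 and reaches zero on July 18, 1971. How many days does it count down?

Feb 25, 1971 → Mar 25, 1971: 28 days (February has 28).
Mar 25, 1971 → Apr 25, 1971: 31 days (March has 31).
Apr 25, 1971 → May 25, 1971: 30 days (April has 30).
May 25, 1971 → Jun 25, 1971: 31 days (May has 31).
Jun 25, 1971 → Jul 18, 1971: 23 days.
Total: 143 days.

143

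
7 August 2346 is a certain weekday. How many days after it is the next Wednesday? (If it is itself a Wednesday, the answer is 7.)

7

Aug 7, 2346 is a Wednesday.
From Wednesday to the next Wednesday is 7 days.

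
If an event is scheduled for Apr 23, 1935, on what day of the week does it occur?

Tuesday

January 1, 1935 is a Tuesday.
Jan 1, 1935 → Feb 1, 1935: 31 days (January has 31).
Feb 1, 1935 → Mar 1, 1935: 28 days (February has 28).
Mar 1, 1935 → Apr 1, 1935: 31 days (March has 31).
Apr 1, 1935 → Apr 23, 1935: 22 days.
Total: 112 days.
112 mod 7 = 0, so Tuesday + 0 = Tuesday.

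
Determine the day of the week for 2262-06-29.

Doomsday rule: the anchor day for the 2200s is Friday. For year 62: 62÷12 = 5 r 2, and 2÷4 = 0, so 5+2+0 = 7.
Friday + 7 ≡ Friday — that's 2262's doomsday.
In June the doomsday date is Jun 6.
Jun 29 is 23 days after Jun 6; 23 mod 7 = 2, so Friday + 2 = Sunday.

Sunday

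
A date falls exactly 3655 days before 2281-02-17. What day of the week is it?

Feb 17, 2281 is a Thursday.
3655 mod 7 = 1, so 3655 days before a Thursday is Thursday − 1 = Wednesday.

Wednesday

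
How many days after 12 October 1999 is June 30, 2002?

992

Oct 12, 1999 → Oct 12, 2000: 366 days (Feb 29, 2000 is in that span).
Oct 12, 2000 → Oct 12, 2001: 365 days.
Oct 12, 2001 → Nov 12, 2001: 31 days (October has 31).
Nov 12, 2001 → Dec 12, 2001: 30 days (November has 30).
Dec 12, 2001 → Jan 12, 2002: 31 days (December has 31).
Jan 12, 2002 → Feb 12, 2002: 31 days (January has 31).
Feb 12, 2002 → Mar 12, 2002: 28 days (February has 28).
Mar 12, 2002 → Apr 12, 2002: 31 days (March has 31).
Apr 12, 2002 → May 12, 2002: 30 days (April has 30).
May 12, 2002 → Jun 12, 2002: 31 days (May has 31).
Jun 12, 2002 → Jun 30, 2002: 18 days.
Total: 992 days.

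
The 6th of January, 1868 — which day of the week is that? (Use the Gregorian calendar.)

January 1, 1868 is a Wednesday.
Jan 1, 1868 → Jan 6, 1868: 5 days.
Total: 5 days.
5 mod 7 = 5, so Wednesday + 5 = Monday.

Monday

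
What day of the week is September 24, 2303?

Thursday

Doomsday rule: the anchor day for the 2300s is Wednesday. For year 03: 3÷12 = 0 r 3, and 3÷4 = 0, so 0+3+0 = 3.
Wednesday + 3 ≡ Saturday — that's 2303's doomsday.
In September the doomsday date is Sep 5.
Sep 24 is 19 days after Sep 5; 19 mod 7 = 5, so Saturday + 5 = Thursday.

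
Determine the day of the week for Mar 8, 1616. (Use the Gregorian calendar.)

Doomsday rule: the anchor day for the 1600s is Tuesday. For year 16: 16÷12 = 1 r 4, and 4÷4 = 1, so 1+4+1 = 6.
Tuesday + 6 ≡ Monday — that's 1616's doomsday.
In March the doomsday date is Mar 14.
Mar 8 is 6 days before Mar 14; 6 mod 7 = 6, so Monday − 6 = Tuesday.

Tuesday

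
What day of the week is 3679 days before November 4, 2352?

First find the weekday of Nov 4, 2352. Doomsday rule: the anchor day for the 2300s is Wednesday. For year 52: 52÷12 = 4 r 4, and 4÷4 = 1, so 4+4+1 = 9.
Wednesday + 9 ≡ Friday — that's 2352's doomsday.
In November the doomsday date is Nov 7.
Nov 4 is 3 days before Nov 7; 3 mod 7 = 3, so Friday − 3 = Tuesday.
3679 mod 7 = 4, so 3679 days before a Tuesday is Tuesday − 4 = Friday.

Friday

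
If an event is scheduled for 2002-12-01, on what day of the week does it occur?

January 1, 2002 is a Tuesday.
Jan 1, 2002 → Feb 1, 2002: 31 days (January has 31).
Feb 1, 2002 → Mar 1, 2002: 28 days (February has 28).
Mar 1, 2002 → Apr 1, 2002: 31 days (March has 31).
Apr 1, 2002 → May 1, 2002: 30 days (April has 30).
May 1, 2002 → Jun 1, 2002: 31 days (May has 31).
Jun 1, 2002 → Jul 1, 2002: 30 days (June has 30).
Jul 1, 2002 → Aug 1, 2002: 31 days (July has 31).
Aug 1, 2002 → Sep 1, 2002: 31 days (August has 31).
Sep 1, 2002 → Oct 1, 2002: 30 days (September has 30).
Oct 1, 2002 → Nov 1, 2002: 31 days (October has 31).
Nov 1, 2002 → Dec 1, 2002: 30 days.
Total: 334 days.
334 mod 7 = 5, so Tuesday + 5 = Sunday.

Sunday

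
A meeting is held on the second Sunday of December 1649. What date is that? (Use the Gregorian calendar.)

December 12, 1649

December 1, 1649 is a Wednesday.
The first Sunday is therefore December 5 (4 days later).
The second Sunday is 5 + 1×7 = December 12.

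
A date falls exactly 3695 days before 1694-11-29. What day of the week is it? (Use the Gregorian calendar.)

First find the weekday of Nov 29, 1694. Doomsday rule: the anchor day for the 1600s is Tuesday. For year 94: 94÷12 = 7 r 10, and 10÷4 = 2, so 7+10+2 = 19.
Tuesday + 19 ≡ Sunday — that's 1694's doomsday.
In November the doomsday date is Nov 7.
Nov 29 is 22 days after Nov 7; 22 mod 7 = 1, so Sunday + 1 = Monday.
3695 mod 7 = 6, so 3695 days before a Monday is Monday − 6 = Tuesday.

Tuesday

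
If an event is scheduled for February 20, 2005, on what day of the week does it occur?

Sunday

Doomsday rule: the anchor day for the 2000s is Tuesday. For year 05: 5÷12 = 0 r 5, and 5÷4 = 1, so 0+5+1 = 6.
Tuesday + 6 ≡ Monday — that's 2005's doomsday.
In February the doomsday date is Feb 28 (2005 is not a leap year).
Feb 20 is 8 days before Feb 28; 8 mod 7 = 1, so Monday − 1 = Sunday.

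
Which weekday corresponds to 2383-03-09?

Doomsday rule: the anchor day for the 2300s is Wednesday. For year 83: 83÷12 = 6 r 11, and 11÷4 = 2, so 6+11+2 = 19.
Wednesday + 19 ≡ Monday — that's 2383's doomsday.
In March the doomsday date is Mar 14.
Mar 9 is 5 days before Mar 14; 5 mod 7 = 5, so Monday − 5 = Wednesday.

Wednesday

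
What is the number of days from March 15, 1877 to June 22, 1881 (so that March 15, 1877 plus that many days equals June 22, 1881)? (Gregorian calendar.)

1560

Mar 15, 1877 → Mar 15, 1878: 365 days.
Mar 15, 1878 → Mar 15, 1879: 365 days.
Mar 15, 1879 → Mar 15, 1880: 366 days (Feb 29, 1880 is in that span).
Mar 15, 1880 → Mar 15, 1881: 365 days.
Mar 15, 1881 → Apr 15, 1881: 31 days (March has 31).
Apr 15, 1881 → May 15, 1881: 30 days (April has 30).
May 15, 1881 → Jun 15, 1881: 31 days (May has 31).
Jun 15, 1881 → Jun 22, 1881: 7 days.
Total: 1560 days.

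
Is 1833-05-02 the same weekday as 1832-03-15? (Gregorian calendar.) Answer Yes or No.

Yes

From Mar 15, 1832 to May 2, 1833 is 413 days.
413 mod 7 = 0, so they are the same weekday.
(Mar 15, 1832 is a Thursday; May 2, 1833 is a Thursday.)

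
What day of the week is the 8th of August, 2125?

Wednesday

Doomsday rule: the anchor day for the 2100s is Sunday. For year 25: 25÷12 = 2 r 1, and 1÷4 = 0, so 2+1+0 = 3.
Sunday + 3 ≡ Wednesday — that's 2125's doomsday.
In August the doomsday date is Aug 8.
Aug 8 is the doomsday itself: Wednesday.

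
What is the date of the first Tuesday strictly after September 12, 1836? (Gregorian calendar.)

September 13, 1836

Sep 12, 1836 is a Monday.
From Monday to the next Tuesday is 1 day.
Sep 12, 1836 + 1 = Sep 13, 1836.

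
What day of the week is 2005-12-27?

Doomsday rule: the anchor day for the 2000s is Tuesday. For year 05: 5÷12 = 0 r 5, and 5÷4 = 1, so 0+5+1 = 6.
Tuesday + 6 ≡ Monday — that's 2005's doomsday.
In December the doomsday date is Dec 12.
Dec 27 is 15 days after Dec 12; 15 mod 7 = 1, so Monday + 1 = Tuesday.

Tuesday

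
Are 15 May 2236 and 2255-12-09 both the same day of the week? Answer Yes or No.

Yes

From May 15, 2236 to Dec 9, 2255 is 7147 days.
7147 mod 7 = 0, so they are the same weekday.
(May 15, 2236 is a Sunday; Dec 9, 2255 is a Sunday.)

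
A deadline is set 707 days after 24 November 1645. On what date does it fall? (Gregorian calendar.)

+365 (one year) → Nov 24, 1646 (342 left).
Nov has 30 days: +7 → Dec 1, 1646 (335 left).
Dec has 31 days: +31 → Jan 1, 1647 (304 left).
Jan has 31 days: +31 → Feb 1, 1647 (273 left).
Feb has 28 days: +28 → Mar 1, 1647 (245 left).
Mar has 31 days: +31 → Apr 1, 1647 (214 left).
Apr has 30 days: +30 → May 1, 1647 (184 left).
May has 31 days: +31 → Jun 1, 1647 (153 left).
Jun has 30 days: +30 → Jul 1, 1647 (123 left).
Jul has 31 days: +31 → Aug 1, 1647 (92 left).
Aug has 31 days: +31 → Sep 1, 1647 (61 left).
Sep has 30 days: +30 → Oct 1, 1647 (31 left).
Oct has 31 days: +31 → Nov 1, 1647 (0 left).

November 1, 1647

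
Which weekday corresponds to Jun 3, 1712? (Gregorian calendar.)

Friday

Doomsday rule: the anchor day for the 1700s is Sunday. For year 12: 12÷12 = 1 r 0, and 0÷4 = 0, so 1+0+0 = 1.
Sunday + 1 ≡ Monday — that's 1712's doomsday.
In June the doomsday date is Jun 6.
Jun 3 is 3 days before Jun 6; 3 mod 7 = 3, so Monday − 3 = Friday.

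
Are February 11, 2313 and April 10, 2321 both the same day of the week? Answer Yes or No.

From Feb 11, 2313 to Apr 10, 2321 is 2980 days.
2980 mod 7 = 5, so they are different weekdays.
(Feb 11, 2313 is a Tuesday; Apr 10, 2321 is a Sunday.)

No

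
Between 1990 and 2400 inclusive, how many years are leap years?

100

Multiples of 4 in [1990,2400]: 103.
Of those, multiples of 100: 5 (not leap unless ÷400).
Multiples of 400: 2.
Leap years = 103 − 5 + 2 = 100.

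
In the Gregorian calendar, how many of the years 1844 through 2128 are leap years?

Multiples of 4 in [1844,2128]: 72.
Of those, multiples of 100: 3 (not leap unless ÷400).
Multiples of 400: 1.
Leap years = 72 − 3 + 1 = 70.

70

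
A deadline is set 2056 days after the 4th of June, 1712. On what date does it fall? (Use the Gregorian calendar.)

+365 (one year) → Jun 4, 1713 (1691 left).
+365 (one year) → Jun 4, 1714 (1326 left).
+365 (one year) → Jun 4, 1715 (961 left).
+366 (one year; includes Feb 29, 1716) → Jun 4, 1716 (595 left).
+365 (one year) → Jun 4, 1717 (230 left).
Jun has 30 days: +27 → Jul 1, 1717 (203 left).
Jul has 31 days: +31 → Aug 1, 1717 (172 left).
Aug has 31 days: +31 → Sep 1, 1717 (141 left).
Sep has 30 days: +30 → Oct 1, 1717 (111 left).
Oct has 31 days: +31 → Nov 1, 1717 (80 left).
Nov has 30 days: +30 → Dec 1, 1717 (50 left).
Dec has 31 days: +31 → Jan 1, 1718 (19 left).
+19 → Jan 20, 1718.

January 20, 1718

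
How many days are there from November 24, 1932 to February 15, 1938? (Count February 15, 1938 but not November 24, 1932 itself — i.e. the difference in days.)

Nov 24, 1932 → Nov 24, 1933: 365 days.
Nov 24, 1933 → Nov 24, 1934: 365 days.
Nov 24, 1934 → Nov 24, 1935: 365 days.
Nov 24, 1935 → Nov 24, 1936: 366 days (Feb 29, 1936 is in that span).
Nov 24, 1936 → Nov 24, 1937: 365 days.
Nov 24, 1937 → Dec 24, 1937: 30 days (November has 30).
Dec 24, 1937 → Jan 24, 1938: 31 days (December has 31).
Jan 24, 1938 → Feb 15, 1938: 22 days.
Total: 1909 days.

1909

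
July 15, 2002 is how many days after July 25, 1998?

Jul 25, 1998 → Jul 25, 1999: 365 days.
Jul 25, 1999 → Jul 25, 2000: 366 days (Feb 29, 2000 is in that span).
Jul 25, 2000 → Jul 25, 2001: 365 days.
Jul 25, 2001 → Aug 25, 2001: 31 days (July has 31).
Aug 25, 2001 → Sep 25, 2001: 31 days (August has 31).
Sep 25, 2001 → Oct 25, 2001: 30 days (September has 30).
Oct 25, 2001 → Nov 25, 2001: 31 days (October has 31).
Nov 25, 2001 → Dec 25, 2001: 30 days (November has 30).
Dec 25, 2001 → Jan 25, 2002: 31 days (December has 31).
Jan 25, 2002 → Feb 25, 2002: 31 days (January has 31).
Feb 25, 2002 → Mar 25, 2002: 28 days (February has 28).
Mar 25, 2002 → Apr 25, 2002: 31 days (March has 31).
Apr 25, 2002 → May 25, 2002: 30 days (April has 30).
May 25, 2002 → Jun 25, 2002: 31 days (May has 31).
Jun 25, 2002 → Jul 15, 2002: 20 days.
Total: 1451 days.

1451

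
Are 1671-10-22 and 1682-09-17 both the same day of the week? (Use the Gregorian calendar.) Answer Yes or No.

Yes

From Oct 22, 1671 to Sep 17, 1682 is 3983 days.
3983 mod 7 = 0, so they are the same weekday.
(Oct 22, 1671 is a Thursday; Sep 17, 1682 is a Thursday.)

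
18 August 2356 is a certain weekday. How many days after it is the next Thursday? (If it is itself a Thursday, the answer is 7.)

Aug 18, 2356 is a Saturday.
From Saturday to the next Thursday is 5 days.

5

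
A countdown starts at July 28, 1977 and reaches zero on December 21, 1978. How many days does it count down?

Jul 28, 1977 → Jul 28, 1978: 365 days.
Jul 28, 1978 → Aug 28, 1978: 31 days (July has 31).
Aug 28, 1978 → Sep 28, 1978: 31 days (August has 31).
Sep 28, 1978 → Oct 28, 1978: 30 days (September has 30).
Oct 28, 1978 → Nov 28, 1978: 31 days (October has 31).
Nov 28, 1978 → Dec 21, 1978: 23 days.
Total: 511 days.

511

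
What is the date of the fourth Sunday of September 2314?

September 1, 2314 is a Tuesday.
The first Sunday is therefore September 6 (5 days later).
The fourth Sunday is 6 + 3×7 = September 27.

September 27, 2314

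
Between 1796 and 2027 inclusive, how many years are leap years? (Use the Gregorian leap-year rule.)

Multiples of 4 in [1796,2027]: 58.
Of those, multiples of 100: 3 (not leap unless ÷400).
Multiples of 400: 1.
Leap years = 58 − 3 + 1 = 56.

56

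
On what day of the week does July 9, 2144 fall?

Doomsday rule: the anchor day for the 2100s is Sunday. For year 44: 44÷12 = 3 r 8, and 8÷4 = 2, so 3+8+2 = 13.
Sunday + 13 ≡ Saturday — that's 2144's doomsday.
In July the doomsday date is Jul 11.
Jul 9 is 2 days before Jul 11; 2 mod 7 = 2, so Saturday − 2 = Thursday.

Thursday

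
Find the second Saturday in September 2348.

September 11, 2348

September 1, 2348 is a Wednesday.
The first Saturday is therefore September 4 (3 days later).
The second Saturday is 4 + 1×7 = September 11.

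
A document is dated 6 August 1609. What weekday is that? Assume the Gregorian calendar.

Thursday

Doomsday rule: the anchor day for the 1600s is Tuesday. For year 09: 9÷12 = 0 r 9, and 9÷4 = 2, so 0+9+2 = 11.
Tuesday + 11 ≡ Saturday — that's 1609's doomsday.
In August the doomsday date is Aug 8.
Aug 6 is 2 days before Aug 8; 2 mod 7 = 2, so Saturday − 2 = Thursday.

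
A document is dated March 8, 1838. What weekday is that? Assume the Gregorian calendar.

Thursday

Doomsday rule: the anchor day for the 1800s is Friday. For year 38: 38÷12 = 3 r 2, and 2÷4 = 0, so 3+2+0 = 5.
Friday + 5 ≡ Wednesday — that's 1838's doomsday.
In March the doomsday date is Mar 14.
Mar 8 is 6 days before Mar 14; 6 mod 7 = 6, so Wednesday − 6 = Thursday.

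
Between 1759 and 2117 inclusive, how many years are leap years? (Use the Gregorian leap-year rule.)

Multiples of 4 in [1759,2117]: 90.
Of those, multiples of 100: 4 (not leap unless ÷400).
Multiples of 400: 1.
Leap years = 90 − 4 + 1 = 87.

87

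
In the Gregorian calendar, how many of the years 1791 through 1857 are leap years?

16

Multiples of 4 in [1791,1857]: 17.
Of those, multiples of 100: 1 (not leap unless ÷400).
Multiples of 400: 0.
Leap years = 17 − 1 + 0 = 16.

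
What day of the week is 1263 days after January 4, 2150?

Wednesday

First find the weekday of Jan 4, 2150. Doomsday rule: the anchor day for the 2100s is Sunday. For year 50: 50÷12 = 4 r 2, and 2÷4 = 0, so 4+2+0 = 6.
Sunday + 6 ≡ Saturday — that's 2150's doomsday.
In January the doomsday date is Jan 3 (2150 is not a leap year).
Jan 4 is 1 day after Jan 3; 1 mod 7 = 1, so Saturday + 1 = Sunday.
1263 mod 7 = 3, so 1263 days after a Sunday is Sunday + 3 = Wednesday.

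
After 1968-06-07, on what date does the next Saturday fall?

June 8, 1968

Jun 7, 1968 is a Friday.
From Friday to the next Saturday is 1 day.
Jun 7, 1968 + 1 = Jun 8, 1968.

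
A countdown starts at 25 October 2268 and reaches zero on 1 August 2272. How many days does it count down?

Oct 25, 2268 → Oct 25, 2269: 365 days.
Oct 25, 2269 → Oct 25, 2270: 365 days.
Oct 25, 2270 → Oct 25, 2271: 365 days.
Oct 25, 2271 → Nov 25, 2271: 31 days (October has 31).
Nov 25, 2271 → Dec 25, 2271: 30 days (November has 30).
Dec 25, 2271 → Jan 25, 2272: 31 days (December has 31).
Jan 25, 2272 → Feb 25, 2272: 31 days (January has 31).
Feb 25, 2272 → Mar 25, 2272: 29 days (February has 29).
Mar 25, 2272 → Apr 25, 2272: 31 days (March has 31).
Apr 25, 2272 → May 25, 2272: 30 days (April has 30).
May 25, 2272 → Jun 25, 2272: 31 days (May has 31).
Jun 25, 2272 → Jul 25, 2272: 30 days (June has 30).
Jul 25, 2272 → Aug 1, 2272: 7 days.
Total: 1376 days.

1376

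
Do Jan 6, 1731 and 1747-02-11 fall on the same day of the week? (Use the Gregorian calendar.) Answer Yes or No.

From Jan 6, 1731 to Feb 11, 1747 is 5880 days.
5880 mod 7 = 0, so they are the same weekday.
(Jan 6, 1731 is a Saturday; Feb 11, 1747 is a Saturday.)

Yes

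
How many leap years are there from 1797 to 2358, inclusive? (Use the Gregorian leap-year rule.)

135

Multiples of 4 in [1797,2358]: 140.
Of those, multiples of 100: 6 (not leap unless ÷400).
Multiples of 400: 1.
Leap years = 140 − 6 + 1 = 135.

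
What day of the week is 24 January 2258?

Doomsday rule: the anchor day for the 2200s is Friday. For year 58: 58÷12 = 4 r 10, and 10÷4 = 2, so 4+10+2 = 16.
Friday + 16 ≡ Sunday — that's 2258's doomsday.
In January the doomsday date is Jan 3 (2258 is not a leap year).
Jan 24 is 21 days after Jan 3; 21 mod 7 = 0, so Sunday + 0 = Sunday.

Sunday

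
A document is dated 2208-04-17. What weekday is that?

Doomsday rule: the anchor day for the 2200s is Friday. For year 08: 8÷12 = 0 r 8, and 8÷4 = 2, so 0+8+2 = 10.
Friday + 10 ≡ Monday — that's 2208's doomsday.
In April the doomsday date is Apr 4.
Apr 17 is 13 days after Apr 4; 13 mod 7 = 6, so Monday + 6 = Sunday.

Sunday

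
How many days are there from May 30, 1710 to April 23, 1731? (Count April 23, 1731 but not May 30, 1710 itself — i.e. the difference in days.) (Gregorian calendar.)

7633

May 30, 1710 → May 30, 1711: 365 days.
May 30, 1711 → May 30, 1712: 366 days (Feb 29, 1712 is in that span).
May 30, 1712 → May 30, 1713: 365 days.
May 30, 1713 → May 30, 1714: 365 days.
May 30, 1714 → May 30, 1715: 365 days.
May 30, 1715 → May 30, 1716: 366 days (Feb 29, 1716 is in that span).
May 30, 1716 → May 30, 1717: 365 days.
May 30, 1717 → May 30, 1718: 365 days.
May 30, 1718 → May 30, 1719: 365 days.
May 30, 1719 → May 30, 1720: 366 days (Feb 29, 1720 is in that span).
May 30, 1720 → May 30, 1721: 365 days.
May 30, 1721 → May 30, 1722: 365 days.
May 30, 1722 → May 30, 1723: 365 days.
May 30, 1723 → May 30, 1724: 366 days (Feb 29, 1724 is in that span).
May 30, 1724 → May 30, 1725: 365 days.
May 30, 1725 → May 30, 1726: 365 days.
May 30, 1726 → May 30, 1727: 365 days.
May 30, 1727 → May 30, 1728: 366 days (Feb 29, 1728 is in that span).
May 30, 1728 → May 30, 1729: 365 days.
May 30, 1729 → May 30, 1730: 365 days.
May 30, 1730 → Jun 30, 1730: 31 days (May has 31).
Jun 30, 1730 → Jul 30, 1730: 30 days (June has 30).
Jul 30, 1730 → Aug 30, 1730: 31 days (July has 31).
Aug 30, 1730 → Sep 30, 1730: 31 days (August has 31).
Sep 30, 1730 → Oct 30, 1730: 30 days (September has 30).
Oct 30, 1730 → Nov 30, 1730: 31 days (October has 31).
Nov 30, 1730 → Dec 30, 1730: 30 days (November has 30).
Dec 30, 1730 → Jan 30, 1731: 31 days (December has 31).
Jan 30, 1731 → Feb 28, 1731: 29 days (January has 31).
Feb 28, 1731 → Mar 28, 1731: 28 days (February has 28).
Mar 28, 1731 → Apr 23, 1731: 26 days.
Total: 7633 days.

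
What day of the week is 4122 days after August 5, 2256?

Monday

Aug 5, 2256 is a Tuesday.
4122 mod 7 = 6, so 4122 days after a Tuesday is Tuesday + 6 = Monday.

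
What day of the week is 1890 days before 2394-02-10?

First find the weekday of Feb 10, 2394. Doomsday rule: the anchor day for the 2300s is Wednesday. For year 94: 94÷12 = 7 r 10, and 10÷4 = 2, so 7+10+2 = 19.
Wednesday + 19 ≡ Monday — that's 2394's doomsday.
In February the doomsday date is Feb 28 (2394 is not a leap year).
Feb 10 is 18 days before Feb 28; 18 mod 7 = 4, so Monday − 4 = Thursday.
1890 mod 7 = 0, so 1890 days before a Thursday is Thursday − 0 = Thursday.

Thursday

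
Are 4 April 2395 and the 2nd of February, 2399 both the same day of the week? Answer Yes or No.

From Apr 4, 2395 to Feb 2, 2399 is 1400 days.
1400 mod 7 = 0, so they are the same weekday.
(Apr 4, 2395 is a Tuesday; Feb 2, 2399 is a Tuesday.)

Yes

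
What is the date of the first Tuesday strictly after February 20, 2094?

Feb 20, 2094 is a Saturday.
From Saturday to the next Tuesday is 3 days.
Feb 20, 2094 + 3 = Feb 23, 2094.

February 23, 2094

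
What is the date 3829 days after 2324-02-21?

+366 (one year; includes Feb 29, 2324) → Feb 21, 2325 (3463 left).
+365 (one year) → Feb 21, 2326 (3098 left).
+365 (one year) → Feb 21, 2327 (2733 left).
+365 (one year) → Feb 21, 2328 (2368 left).
+366 (one year; includes Feb 29, 2328) → Feb 21, 2329 (2002 left).
+365 (one year) → Feb 21, 2330 (1637 left).
+365 (one year) → Feb 21, 2331 (1272 left).
+365 (one year) → Feb 21, 2332 (907 left).
+366 (one year; includes Feb 29, 2332) → Feb 21, 2333 (541 left).
+365 (one year) → Feb 21, 2334 (176 left).
Feb has 28 days: +8 → Mar 1, 2334 (168 left).
Mar has 31 days: +31 → Apr 1, 2334 (137 left).
Apr has 30 days: +30 → May 1, 2334 (107 left).
May has 31 days: +31 → Jun 1, 2334 (76 left).
Jun has 30 days: +30 → Jul 1, 2334 (46 left).
Jul has 31 days: +31 → Aug 1, 2334 (15 left).
+15 → Aug 16, 2334.

August 16, 2334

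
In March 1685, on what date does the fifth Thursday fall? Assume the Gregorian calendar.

March 29, 1685

March 1, 1685 is a Thursday.
The first Thursday is therefore March 1 (same day).
The fifth Thursday is 1 + 4×7 = March 29.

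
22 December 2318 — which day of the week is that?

Doomsday rule: the anchor day for the 2300s is Wednesday. For year 18: 18÷12 = 1 r 6, and 6÷4 = 1, so 1+6+1 = 8.
Wednesday + 8 ≡ Thursday — that's 2318's doomsday.
In December the doomsday date is Dec 12.
Dec 22 is 10 days after Dec 12; 10 mod 7 = 3, so Thursday + 3 = Sunday.

Sunday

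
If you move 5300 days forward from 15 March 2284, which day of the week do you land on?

First find the weekday of Mar 15, 2284. Doomsday rule: the anchor day for the 2200s is Friday. For year 84: 84÷12 = 7 r 0, and 0÷4 = 0, so 7+0+0 = 7.
Friday + 7 ≡ Friday — that's 2284's doomsday.
In March the doomsday date is Mar 14.
Mar 15 is 1 day after Mar 14; 1 mod 7 = 1, so Friday + 1 = Saturday.
5300 mod 7 = 1, so 5300 days after a Saturday is Saturday + 1 = Sunday.

Sunday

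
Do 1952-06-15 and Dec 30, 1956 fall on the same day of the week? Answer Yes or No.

Yes

From Jun 15, 1952 to Dec 30, 1956 is 1659 days.
1659 mod 7 = 0, so they are the same weekday.
(Jun 15, 1952 is a Sunday; Dec 30, 1956 is a Sunday.)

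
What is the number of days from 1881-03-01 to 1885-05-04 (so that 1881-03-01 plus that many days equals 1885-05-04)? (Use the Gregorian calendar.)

1525

Mar 1, 1881 → Mar 1, 1882: 365 days.
Mar 1, 1882 → Mar 1, 1883: 365 days.
Mar 1, 1883 → Mar 1, 1884: 366 days (Feb 29, 1884 is in that span).
Mar 1, 1884 → Mar 1, 1885: 365 days.
Mar 1, 1885 → Apr 1, 1885: 31 days (March has 31).
Apr 1, 1885 → May 1, 1885: 30 days (April has 30).
May 1, 1885 → May 4, 1885: 3 days.
Total: 1525 days.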